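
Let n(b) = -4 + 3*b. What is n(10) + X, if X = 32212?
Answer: 32238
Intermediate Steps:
n(10) + X = (-4 + 3*10) + 32212 = (-4 + 30) + 32212 = 26 + 32212 = 32238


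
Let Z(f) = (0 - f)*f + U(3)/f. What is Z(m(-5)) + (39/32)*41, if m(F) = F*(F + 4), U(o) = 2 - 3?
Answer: 3963/160 ≈ 24.769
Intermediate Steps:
U(o) = -1
m(F) = F*(4 + F)
Z(f) = -1/f - f**2 (Z(f) = (0 - f)*f - 1/f = (-f)*f - 1/f = -f**2 - 1/f = -1/f - f**2)
Z(m(-5)) + (39/32)*41 = (-1 - (-5*(4 - 5))**3)/((-5*(4 - 5))) + (39/32)*41 = (-1 - (-5*(-1))**3)/((-5*(-1))) + (39*(1/32))*41 = (-1 - 1*5**3)/5 + (39/32)*41 = (-1 - 1*125)/5 + 1599/32 = (-1 - 125)/5 + 1599/32 = (1/5)*(-126) + 1599/32 = -126/5 + 1599/32 = 3963/160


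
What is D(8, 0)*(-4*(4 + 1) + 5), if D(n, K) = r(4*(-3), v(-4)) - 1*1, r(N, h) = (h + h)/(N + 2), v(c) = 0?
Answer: 15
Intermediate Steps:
r(N, h) = 2*h/(2 + N) (r(N, h) = (2*h)/(2 + N) = 2*h/(2 + N))
D(n, K) = -1 (D(n, K) = 2*0/(2 + 4*(-3)) - 1*1 = 2*0/(2 - 12) - 1 = 2*0/(-10) - 1 = 2*0*(-1/10) - 1 = 0 - 1 = -1)
D(8, 0)*(-4*(4 + 1) + 5) = -(-4*(4 + 1) + 5) = -(-4*5 + 5) = -(-20 + 5) = -1*(-15) = 15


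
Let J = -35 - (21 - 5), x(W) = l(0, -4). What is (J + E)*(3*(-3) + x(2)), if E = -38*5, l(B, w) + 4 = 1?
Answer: 2892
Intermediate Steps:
l(B, w) = -3 (l(B, w) = -4 + 1 = -3)
x(W) = -3
J = -51 (J = -35 - 1*16 = -35 - 16 = -51)
E = -190
(J + E)*(3*(-3) + x(2)) = (-51 - 190)*(3*(-3) - 3) = -241*(-9 - 3) = -241*(-12) = 2892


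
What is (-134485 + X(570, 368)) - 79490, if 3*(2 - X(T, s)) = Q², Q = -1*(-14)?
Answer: -642115/3 ≈ -2.1404e+5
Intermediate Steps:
Q = 14
X(T, s) = -190/3 (X(T, s) = 2 - ⅓*14² = 2 - ⅓*196 = 2 - 196/3 = -190/3)
(-134485 + X(570, 368)) - 79490 = (-134485 - 190/3) - 79490 = -403645/3 - 79490 = -642115/3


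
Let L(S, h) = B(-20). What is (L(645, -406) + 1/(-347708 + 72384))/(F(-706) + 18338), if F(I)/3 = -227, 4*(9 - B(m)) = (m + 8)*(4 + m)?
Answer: -10737637/4861395868 ≈ -0.0022088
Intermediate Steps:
B(m) = 9 - (4 + m)*(8 + m)/4 (B(m) = 9 - (m + 8)*(4 + m)/4 = 9 - (8 + m)*(4 + m)/4 = 9 - (4 + m)*(8 + m)/4)
F(I) = -681 (F(I) = 3*(-227) = -681)
L(S, h) = -39 (L(S, h) = 1 - 3*(-20) - 1/4*(-20)**2 = 1 + 60 - 1/4*400 = 1 + 60 - 100 = -39)
(L(645, -406) + 1/(-347708 + 72384))/(F(-706) + 18338) = (-39 + 1/(-347708 + 72384))/(-681 + 18338) = (-39 + 1/(-275324))/17657 = (-39 - 1/275324)*(1/17657) = -10737637/275324*1/17657 = -10737637/4861395868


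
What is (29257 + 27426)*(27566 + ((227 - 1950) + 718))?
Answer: 1505557163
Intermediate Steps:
(29257 + 27426)*(27566 + ((227 - 1950) + 718)) = 56683*(27566 + (-1723 + 718)) = 56683*(27566 - 1005) = 56683*26561 = 1505557163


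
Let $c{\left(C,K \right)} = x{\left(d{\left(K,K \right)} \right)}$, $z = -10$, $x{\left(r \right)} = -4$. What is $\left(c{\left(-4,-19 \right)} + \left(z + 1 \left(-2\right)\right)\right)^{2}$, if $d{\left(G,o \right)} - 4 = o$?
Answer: $256$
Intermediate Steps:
$d{\left(G,o \right)} = 4 + o$
$c{\left(C,K \right)} = -4$
$\left(c{\left(-4,-19 \right)} + \left(z + 1 \left(-2\right)\right)\right)^{2} = \left(-4 + \left(-10 + 1 \left(-2\right)\right)\right)^{2} = \left(-4 - 12\right)^{2} = \left(-16\right)^{2} = 256$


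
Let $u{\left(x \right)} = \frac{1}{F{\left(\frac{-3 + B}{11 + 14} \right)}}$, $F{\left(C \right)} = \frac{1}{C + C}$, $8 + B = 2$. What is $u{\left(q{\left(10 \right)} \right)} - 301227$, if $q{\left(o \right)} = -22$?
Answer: $- \frac{7530693}{25} \approx -3.0123 \cdot 10^{5}$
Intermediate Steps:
$B = -6$ ($B = -8 + 2 = -6$)
$F{\left(C \right)} = \frac{1}{2 C}$
$u{\left(x \right)} = - \frac{18}{25}$ ($u{\left(x \right)} = \frac{1}{\frac{1}{2} \frac{1}{\left(-3 - 6\right) \frac{1}{11 + 14}}} = \frac{1}{\frac{1}{2} \frac{1}{\left(-9\right) \frac{1}{25}}} = \frac{1}{\frac{1}{2} \frac{1}{- \frac{9}{25}}} = \frac{1}{\frac{1}{2} \left(- \frac{25}{9}\right)} = \frac{1}{- \frac{25}{18}} = - \frac{18}{25}$)
$u{\left(q{\left(10 \right)} \right)} - 301227 = - \frac{18}{25} - 301227 = - \frac{7530693}{25}$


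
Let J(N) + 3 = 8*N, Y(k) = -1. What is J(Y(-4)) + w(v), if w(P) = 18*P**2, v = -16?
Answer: 4597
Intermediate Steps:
J(N) = -3 + 8*N
J(Y(-4)) + w(v) = (-3 + 8*(-1)) + 18*(-16)**2 = (-3 - 8) + 18*256 = -11 + 4608 = 4597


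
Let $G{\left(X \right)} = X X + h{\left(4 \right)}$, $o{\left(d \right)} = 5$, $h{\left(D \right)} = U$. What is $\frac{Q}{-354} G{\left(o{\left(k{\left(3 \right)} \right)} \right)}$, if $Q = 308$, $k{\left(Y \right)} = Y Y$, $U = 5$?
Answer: $- \frac{1540}{59} \approx -26.102$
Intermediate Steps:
$h{\left(D \right)} = 5$
$k{\left(Y \right)} = Y^{2}$
$G{\left(X \right)} = 5 + X^{2}$ ($G{\left(X \right)} = X X + 5 = X^{2} + 5 = 5 + X^{2}$)
$\frac{Q}{-354} G{\left(o{\left(k{\left(3 \right)} \right)} \right)} = \frac{308}{-354} \left(5 + 5^{2}\right) = 308 \left(- \frac{1}{354}\right) \left(5 + 25\right) = \left(- \frac{154}{177}\right) 30 = - \frac{1540}{59}$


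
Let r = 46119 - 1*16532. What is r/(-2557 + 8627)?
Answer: 29587/6070 ≈ 4.8743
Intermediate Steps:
r = 29587 (r = 46119 - 16532 = 29587)
r/(-2557 + 8627) = 29587/(-2557 + 8627) = 29587/6070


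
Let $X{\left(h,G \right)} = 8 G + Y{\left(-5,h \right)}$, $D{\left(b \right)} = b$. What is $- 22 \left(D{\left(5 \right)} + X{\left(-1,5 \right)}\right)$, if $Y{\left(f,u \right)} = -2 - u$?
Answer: $-968$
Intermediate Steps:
$X{\left(h,G \right)} = -2 - h + 8 G$ ($X{\left(h,G \right)} = 8 G - \left(2 + h\right) = -2 - h + 8 G$)
$- 22 \left(D{\left(5 \right)} + X{\left(-1,5 \right)}\right) = - 22 \left(5 - -39\right) = - 22 \left(5 + \left(-2 + 1 + 40\right)\right) = - 22 \left(5 + 39\right) = \left(-22\right) 44 = -968$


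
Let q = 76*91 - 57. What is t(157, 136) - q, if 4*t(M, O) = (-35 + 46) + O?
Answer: -27289/4 ≈ -6822.3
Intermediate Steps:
t(M, O) = 11/4 + O/4 (t(M, O) = ((-35 + 46) + O)/4 = (11 + O)/4 = 11/4 + O/4)
q = 6859 (q = 6916 - 57 = 6859)
t(157, 136) - q = (11/4 + (¼)*136) - 1*6859 = (11/4 + 34) - 6859 = 147/4 - 6859 = -27289/4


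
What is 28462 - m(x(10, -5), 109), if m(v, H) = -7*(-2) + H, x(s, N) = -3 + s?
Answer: 28339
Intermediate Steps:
m(v, H) = 14 + H
28462 - m(x(10, -5), 109) = 28462 - (14 + 109) = 28462 - 1*123 = 28462 - 123 = 28339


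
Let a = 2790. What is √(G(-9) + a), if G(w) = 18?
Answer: 6*√78 ≈ 52.991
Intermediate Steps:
√(G(-9) + a) = √(18 + 2790) = √2808 = 6*√78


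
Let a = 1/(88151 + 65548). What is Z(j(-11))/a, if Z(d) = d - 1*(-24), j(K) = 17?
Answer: 6301659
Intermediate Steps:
Z(d) = 24 + d (Z(d) = d + 24 = 24 + d)
a = 1/153699 ≈ 6.5062e-6
Z(j(-11))/a = (24 + 17)/(1/153699) = 41*153699 = 6301659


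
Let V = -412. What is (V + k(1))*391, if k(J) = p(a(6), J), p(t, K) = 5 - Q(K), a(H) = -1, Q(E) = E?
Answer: -159528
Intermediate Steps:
p(t, K) = 5 - K
k(J) = 5 - J
(V + k(1))*391 = (-412 + (5 - 1*1))*391 = (-412 + (5 - 1))*391 = (-412 + 4)*391 = -408*391 = -159528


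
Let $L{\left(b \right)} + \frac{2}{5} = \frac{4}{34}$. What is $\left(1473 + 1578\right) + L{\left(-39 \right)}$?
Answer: $\frac{259311}{85} \approx 3050.7$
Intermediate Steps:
$L{\left(b \right)} = - \frac{24}{85}$ ($L{\left(b \right)} = - \frac{2}{5} + \frac{4}{34} = - \frac{2}{5} + 4 \cdot \frac{1}{34} = - \frac{2}{5} + \frac{2}{17} = - \frac{24}{85}$)
$\left(1473 + 1578\right) + L{\left(-39 \right)} = \left(1473 + 1578\right) - \frac{24}{85} = 3051 - \frac{24}{85} = \frac{259311}{85}$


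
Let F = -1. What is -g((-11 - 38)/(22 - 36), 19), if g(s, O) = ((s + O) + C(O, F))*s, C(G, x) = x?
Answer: -301/4 ≈ -75.250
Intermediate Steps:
g(s, O) = s*(-1 + O + s) (g(s, O) = ((s + O) - 1)*s = ((O + s) - 1)*s = (-1 + O + s)*s = s*(-1 + O + s))
-g((-11 - 38)/(22 - 36), 19) = -(-11 - 38)/(22 - 36)*(-1 + 19 + (-11 - 38)/(22 - 36)) = -(-49/(-14))*(-1 + 19 - 49/(-14)) = -(-49*(-1/14))*(-1 + 19 - 49*(-1/14)) = -7*(-1 + 19 + 7/2)/2 = -7*43/(2*2) = -1*301/4 = -301/4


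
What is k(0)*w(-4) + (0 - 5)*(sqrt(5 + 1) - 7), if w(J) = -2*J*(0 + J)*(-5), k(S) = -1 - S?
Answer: -125 - 5*sqrt(6) ≈ -137.25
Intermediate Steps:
w(J) = 10*J**2 (w(J) = -2*J*J*(-5) = -2*J**2*(-5) = 10*J**2)
k(0)*w(-4) + (0 - 5)*(sqrt(5 + 1) - 7) = (-1 - 1*0)*(10*(-4)**2) + (0 - 5)*(sqrt(5 + 1) - 7) = (-1 + 0)*(10*16) - 5*(sqrt(6) - 7) = -1*160 - 5*(-7 + sqrt(6)) = -160 + (35 - 5*sqrt(6)) = -125 - 5*sqrt(6)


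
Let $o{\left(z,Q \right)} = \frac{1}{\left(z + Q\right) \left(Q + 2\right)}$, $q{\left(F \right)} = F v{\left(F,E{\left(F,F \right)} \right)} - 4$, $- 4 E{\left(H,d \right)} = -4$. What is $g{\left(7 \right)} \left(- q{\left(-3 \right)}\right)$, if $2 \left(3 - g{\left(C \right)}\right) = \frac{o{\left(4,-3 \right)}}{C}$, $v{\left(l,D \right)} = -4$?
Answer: $- \frac{172}{7} \approx -24.571$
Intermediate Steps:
$E{\left(H,d \right)} = 1$ ($E{\left(H,d \right)} = \left(- \frac{1}{4}\right) \left(-4\right) = 1$)
$q{\left(F \right)} = -4 - 4 F$ ($q{\left(F \right)} = F \left(-4\right) - 4 = - 4 F - 4 = -4 - 4 F$)
$o{\left(z,Q \right)} = \frac{1}{\left(2 + Q\right) \left(Q + z\right)}$ ($o{\left(z,Q \right)} = \frac{1}{\left(Q + z\right) \left(2 + Q\right)} = \frac{1}{\left(2 + Q\right) \left(Q + z\right)}$)
$g{\left(C \right)} = 3 + \frac{1}{2 C}$ ($g{\left(C \right)} = 3 - \frac{\frac{1}{\left(-3\right)^{2} + 2 \left(-3\right) + 2 \cdot 4 - 12} \frac{1}{C}}{2} = 3 - \frac{\frac{1}{9 - 6 + 8 - 12} \frac{1}{C}}{2} = 3 - \frac{\frac{1}{-1} \frac{1}{C}}{2} = 3 - \frac{\left(-1\right) \frac{1}{C}}{2} = 3 + \frac{1}{2 C}$)
$g{\left(7 \right)} \left(- q{\left(-3 \right)}\right) = \left(3 + \frac{1}{2 \cdot 7}\right) \left(- (-4 - -12)\right) = \left(3 + \frac{1}{2} \cdot \frac{1}{7}\right) \left(- (-4 + 12)\right) = \left(3 + \frac{1}{14}\right) \left(\left(-1\right) 8\right) = \frac{43}{14} \left(-8\right) = - \frac{172}{7}$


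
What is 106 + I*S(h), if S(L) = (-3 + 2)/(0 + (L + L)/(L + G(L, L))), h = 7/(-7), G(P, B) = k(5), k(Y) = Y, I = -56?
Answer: -6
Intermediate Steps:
G(P, B) = 5
h = -1 (h = 7*(-⅐) = -1)
S(L) = -(5 + L)/(2*L) (S(L) = (-3 + 2)/(0 + (L + L)/(L + 5)) = -1/(0 + (2*L)/(5 + L)) = -1/(0 + 2*L/(5 + L)) = -1/(2*L/(5 + L)) = -(5 + L)/(2*L))
106 + I*S(h) = 106 - 28*(-5 - 1*(-1))/(-1) = 106 - 28*(-1)*(-5 + 1) = 106 - 28*(-1)*(-4) = 106 - 56*2 = 106 - 112 = -6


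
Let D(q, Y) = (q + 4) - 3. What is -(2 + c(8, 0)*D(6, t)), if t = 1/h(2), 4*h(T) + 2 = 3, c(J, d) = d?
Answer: -2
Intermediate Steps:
h(T) = 1/4 (h(T) = -1/2 + (1/4)*3 = -1/2 + 3/4 = 1/4)
t = 4 (t = 1/(1/4) = 4)
D(q, Y) = 1 + q (D(q, Y) = (4 + q) - 3 = 1 + q)
-(2 + c(8, 0)*D(6, t)) = -(2 + 0*(1 + 6)) = -(2 + 0*7) = -(2 + 0) = -1*2 = -2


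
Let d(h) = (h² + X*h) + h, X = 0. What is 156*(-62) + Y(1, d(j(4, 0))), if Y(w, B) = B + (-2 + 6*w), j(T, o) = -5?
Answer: -9648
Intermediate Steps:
d(h) = h + h² (d(h) = (h² + 0*h) + h = (h² + 0) + h = h² + h = h + h²)
Y(w, B) = -2 + B + 6*w
156*(-62) + Y(1, d(j(4, 0))) = 156*(-62) + (-2 - 5*(1 - 5) + 6*1) = -9672 + (-2 - 5*(-4) + 6) = -9672 + (-2 + 20 + 6) = -9672 + 24 = -9648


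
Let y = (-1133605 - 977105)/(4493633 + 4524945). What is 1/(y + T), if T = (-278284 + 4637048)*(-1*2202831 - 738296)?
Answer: -237331/3042507115004897813 ≈ -7.8005e-14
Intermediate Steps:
T = -12819678487028 (T = 4358764*(-2202831 - 738296) = 4358764*(-2941127) = -12819678487028)
y = -55545/237331 (y = -2110710/9018578 = -2110710*1/9018578 = -55545/237331 ≈ -0.23404)
1/(y + T) = 1/(-55545/237331 - 12819678487028) = 1/(-3042507115004897813/237331) = -237331/3042507115004897813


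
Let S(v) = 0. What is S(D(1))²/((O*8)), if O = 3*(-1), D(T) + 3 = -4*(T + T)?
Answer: 0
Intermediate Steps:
D(T) = -3 - 8*T (D(T) = -3 - 4*(T + T) = -3 - 8*T)
O = -3
S(D(1))²/((O*8)) = 0²/(-3*8) = 0/(-24) = -1/24*0 = 0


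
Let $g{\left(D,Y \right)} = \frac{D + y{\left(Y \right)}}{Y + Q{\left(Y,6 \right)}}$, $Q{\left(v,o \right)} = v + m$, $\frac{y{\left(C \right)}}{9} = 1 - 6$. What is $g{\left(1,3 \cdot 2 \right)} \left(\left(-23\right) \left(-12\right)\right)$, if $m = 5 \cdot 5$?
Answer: $- \frac{12144}{37} \approx -328.22$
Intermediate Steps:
$y{\left(C \right)} = -45$ ($y{\left(C \right)} = 9 \left(1 - 6\right) = 9 \left(-5\right) = -45$)
$m = 25$
$Q{\left(v,o \right)} = 25 + v$ ($Q{\left(v,o \right)} = v + 25 = 25 + v$)
$g{\left(D,Y \right)} = \frac{-45 + D}{25 + 2 Y}$ ($g{\left(D,Y \right)} = \frac{D - 45}{Y + \left(25 + Y\right)} = \frac{-45 + D}{25 + 2 Y}$)
$g{\left(1,3 \cdot 2 \right)} \left(\left(-23\right) \left(-12\right)\right) = \frac{-45 + 1}{25 + 2 \cdot 3 \cdot 2} \left(\left(-23\right) \left(-12\right)\right) = \frac{1}{25 + 2 \cdot 6} \left(-44\right) 276 = \frac{1}{25 + 12} \left(-44\right) 276 = \frac{1}{37} \left(-44\right) 276 = \left(- \frac{44}{37}\right) 276 = - \frac{12144}{37}$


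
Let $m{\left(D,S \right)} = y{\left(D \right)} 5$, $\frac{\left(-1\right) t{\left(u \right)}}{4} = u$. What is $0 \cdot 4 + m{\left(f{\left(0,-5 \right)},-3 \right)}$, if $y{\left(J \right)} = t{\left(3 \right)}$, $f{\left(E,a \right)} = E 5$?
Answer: $-60$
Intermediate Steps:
$f{\left(E,a \right)} = 5 E$
$t{\left(u \right)} = - 4 u$
$y{\left(J \right)} = -12$ ($y{\left(J \right)} = \left(-4\right) 3 = -12$)
$m{\left(D,S \right)} = -60$ ($m{\left(D,S \right)} = \left(-12\right) 5 = -60$)
$0 \cdot 4 + m{\left(f{\left(0,-5 \right)},-3 \right)} = 0 \cdot 4 - 60 = 0 - 60 = -60$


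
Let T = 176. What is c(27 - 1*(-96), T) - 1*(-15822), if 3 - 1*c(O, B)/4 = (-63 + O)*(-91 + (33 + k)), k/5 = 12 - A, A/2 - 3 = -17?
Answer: -18246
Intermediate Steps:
A = -28 (A = 6 + 2*(-17) = 6 - 34 = -28)
k = 200 (k = 5*(12 - 1*(-28)) = 5*(12 + 28) = 5*40 = 200)
c(O, B) = 35796 - 568*O (c(O, B) = 12 - 4*(-63 + O)*(-91 + (33 + 200)) = 12 - 4*(-63 + O)*(-91 + 233) = 12 - 4*(-63 + O)*142 = 12 - 4*(-8946 + 142*O) = 12 + (35784 - 568*O) = 35796 - 568*O)
c(27 - 1*(-96), T) - 1*(-15822) = (35796 - 568*(27 - 1*(-96))) - 1*(-15822) = (35796 - 568*(27 + 96)) + 15822 = (35796 - 568*123) + 15822 = (35796 - 69864) + 15822 = -34068 + 15822 = -18246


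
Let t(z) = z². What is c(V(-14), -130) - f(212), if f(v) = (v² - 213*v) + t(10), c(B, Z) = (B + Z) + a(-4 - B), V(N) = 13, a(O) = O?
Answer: -22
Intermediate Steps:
c(B, Z) = -4 + Z (c(B, Z) = (B + Z) + (-4 - B) = -4 + Z)
f(v) = 100 + v² - 213*v (f(v) = (v² - 213*v) + 10² = (v² - 213*v) + 100 = 100 + v² - 213*v)
c(V(-14), -130) - f(212) = (-4 - 130) - (100 + 212² - 213*212) = -134 - (100 + 44944 - 45156) = -134 - 1*(-112) = -134 + 112 = -22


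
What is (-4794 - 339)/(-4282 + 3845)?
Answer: 5133/437 ≈ 11.746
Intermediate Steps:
(-4794 - 339)/(-4282 + 3845) = -5133/(-437) = -5133*(-1/437) = 5133/437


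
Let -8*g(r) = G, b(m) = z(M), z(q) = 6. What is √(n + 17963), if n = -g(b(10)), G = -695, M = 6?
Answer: √286018/4 ≈ 133.70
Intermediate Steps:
b(m) = 6
g(r) = 695/8 (g(r) = -⅛*(-695) = 695/8)
n = -695/8 (n = -1*695/8 = -695/8 ≈ -86.875)
√(n + 17963) = √(-695/8 + 17963) = √(143009/8) = √286018/4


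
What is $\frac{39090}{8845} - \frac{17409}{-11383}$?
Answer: $\frac{119788815}{20136527} \approx 5.9488$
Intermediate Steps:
$\frac{39090}{8845} - \frac{17409}{-11383} = 39090 \cdot \frac{1}{8845} - - \frac{17409}{11383} = \frac{7818}{1769} + \frac{17409}{11383} = \frac{119788815}{20136527}$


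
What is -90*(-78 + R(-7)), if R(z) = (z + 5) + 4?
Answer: 6840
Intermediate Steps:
R(z) = 9 + z (R(z) = (5 + z) + 4 = 9 + z)
-90*(-78 + R(-7)) = -90*(-78 + (9 - 7)) = -90*(-78 + 2) = -90*(-76) = 6840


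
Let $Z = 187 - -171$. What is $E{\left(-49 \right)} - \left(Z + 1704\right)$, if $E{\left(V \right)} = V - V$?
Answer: $-2062$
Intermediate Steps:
$E{\left(V \right)} = 0$
$Z = 358$ ($Z = 187 + 171 = 358$)
$E{\left(-49 \right)} - \left(Z + 1704\right) = 0 - \left(358 + 1704\right) = 0 - 2062 = -2062$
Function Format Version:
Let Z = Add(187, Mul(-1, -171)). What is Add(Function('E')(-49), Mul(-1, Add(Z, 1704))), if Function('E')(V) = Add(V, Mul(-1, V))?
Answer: -2062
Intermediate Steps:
Function('E')(V) = 0
Z = 358 (Z = Add(187, 171) = 358)
Add(Function('E')(-49), Mul(-1, Add(Z, 1704))) = Add(0, Mul(-1, Add(358, 1704))) = Add(0, Mul(-1, 2062)) = Add(0, -2062) = -2062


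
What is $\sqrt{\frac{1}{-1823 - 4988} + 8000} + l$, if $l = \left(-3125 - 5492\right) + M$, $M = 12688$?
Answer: $4071 + \frac{\sqrt{7573831861}}{973} \approx 4160.4$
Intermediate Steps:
$l = 4071$ ($l = \left(-3125 - 5492\right) + 12688 = -8617 + 12688 = 4071$)
$\sqrt{\frac{1}{-1823 - 4988} + 8000} + l = \sqrt{\frac{1}{-1823 - 4988} + 8000} + 4071 = \sqrt{\frac{1}{-6811} + 8000} + 4071 = \sqrt{- \frac{1}{6811} + 8000} + 4071 = \sqrt{\frac{54487999}{6811}} + 4071 = \frac{\sqrt{7573831861}}{973} + 4071 = 4071 + \frac{\sqrt{7573831861}}{973}$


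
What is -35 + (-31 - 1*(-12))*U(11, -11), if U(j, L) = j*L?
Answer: 2264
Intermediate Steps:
U(j, L) = L*j
-35 + (-31 - 1*(-12))*U(11, -11) = -35 + (-31 - 1*(-12))*(-11*11) = -35 + (-31 + 12)*(-121) = -35 - 19*(-121) = -35 + 2299 = 2264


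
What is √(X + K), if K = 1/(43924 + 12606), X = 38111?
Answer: √121789070396430/56530 ≈ 195.22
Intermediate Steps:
K = 1/56530 ≈ 1.7690e-5
√(X + K) = √(38111 + 1/56530) = √(2154414831/56530) = √121789070396430/56530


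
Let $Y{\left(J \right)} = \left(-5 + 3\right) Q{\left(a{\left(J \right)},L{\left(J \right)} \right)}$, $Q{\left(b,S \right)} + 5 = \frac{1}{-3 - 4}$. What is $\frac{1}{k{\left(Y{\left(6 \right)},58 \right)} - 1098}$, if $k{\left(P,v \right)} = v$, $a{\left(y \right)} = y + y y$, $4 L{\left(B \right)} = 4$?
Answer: $- \frac{1}{1040} \approx -0.00096154$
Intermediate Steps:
$L{\left(B \right)} = 1$ ($L{\left(B \right)} = \frac{1}{4} \cdot 4 = 1$)
$a{\left(y \right)} = y + y^{2}$
$Q{\left(b,S \right)} = - \frac{36}{7}$ ($Q{\left(b,S \right)} = -5 + \frac{1}{-3 - 4} = -5 + \frac{1}{-7} = -5 - \frac{1}{7} = - \frac{36}{7}$)
$Y{\left(J \right)} = \frac{72}{7}$ ($Y{\left(J \right)} = \left(-5 + 3\right) \left(- \frac{36}{7}\right) = \left(-2\right) \left(- \frac{36}{7}\right) = \frac{72}{7}$)
$\frac{1}{k{\left(Y{\left(6 \right)},58 \right)} - 1098} = \frac{1}{58 - 1098} = \frac{1}{-1040} = - \frac{1}{1040}$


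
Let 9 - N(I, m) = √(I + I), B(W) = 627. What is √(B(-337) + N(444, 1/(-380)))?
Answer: √(636 - 2*√222) ≈ 24.621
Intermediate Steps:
N(I, m) = 9 - √2*√I (N(I, m) = 9 - √(I + I) = 9 - √(2*I) = 9 - √2*√I)
√(B(-337) + N(444, 1/(-380))) = √(627 + (9 - √2*√444)) = √(627 + (9 - √2*2*√111)) = √(627 + (9 - 2*√222)) = √(636 - 2*√222)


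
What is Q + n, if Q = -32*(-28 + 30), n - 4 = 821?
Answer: 761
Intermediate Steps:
n = 825 (n = 4 + 821 = 825)
Q = -64 (Q = -32*2 = -64)
Q + n = -64 + 825 = 761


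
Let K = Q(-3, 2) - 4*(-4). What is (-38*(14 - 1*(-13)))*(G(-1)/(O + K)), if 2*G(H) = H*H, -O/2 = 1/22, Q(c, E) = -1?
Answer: -5643/164 ≈ -34.409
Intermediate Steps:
O = -1/11 (O = -2/22 = -2*1/22 = -1/11 ≈ -0.090909)
K = 15 (K = -1 - 4*(-4) = -1 + 16 = 15)
G(H) = H²/2 (G(H) = (H*H)/2 = H²/2)
(-38*(14 - 1*(-13)))*(G(-1)/(O + K)) = (-38*(14 - 1*(-13)))*(((½)*(-1)²)/(-1/11 + 15)) = (-38*(14 + 13))*(((½)*1)/(164/11)) = (-38*27)*((½)*(11/164)) = -1026*11/328 = -5643/164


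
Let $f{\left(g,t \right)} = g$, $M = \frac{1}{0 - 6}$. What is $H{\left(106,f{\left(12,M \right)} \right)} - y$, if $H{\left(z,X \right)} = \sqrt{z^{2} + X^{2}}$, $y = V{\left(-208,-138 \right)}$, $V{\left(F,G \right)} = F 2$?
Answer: $416 + 2 \sqrt{2845} \approx 522.68$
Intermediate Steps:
$M = - \frac{1}{6}$ ($M = \frac{1}{-6} = - \frac{1}{6} \approx -0.16667$)
$V{\left(F,G \right)} = 2 F$
$y = -416$ ($y = 2 \left(-208\right) = -416$)
$H{\left(z,X \right)} = \sqrt{X^{2} + z^{2}}$
$H{\left(106,f{\left(12,M \right)} \right)} - y = \sqrt{12^{2} + 106^{2}} - -416 = \sqrt{144 + 11236} + 416 = \sqrt{11380} + 416 = 2 \sqrt{2845} + 416 = 416 + 2 \sqrt{2845}$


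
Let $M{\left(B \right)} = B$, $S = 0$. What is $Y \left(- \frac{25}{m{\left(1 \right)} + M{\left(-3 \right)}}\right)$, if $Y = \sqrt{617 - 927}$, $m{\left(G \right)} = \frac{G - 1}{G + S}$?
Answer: $\frac{25 i \sqrt{310}}{3} \approx 146.72 i$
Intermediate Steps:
$m{\left(G \right)} = \frac{-1 + G}{G}$ ($m{\left(G \right)} = \frac{G - 1}{G + 0} = \frac{-1 + G}{G}$)
$Y = i \sqrt{310}$ ($Y = \sqrt{-310} = i \sqrt{310} \approx 17.607 i$)
$Y \left(- \frac{25}{m{\left(1 \right)} + M{\left(-3 \right)}}\right) = i \sqrt{310} \left(- \frac{25}{\frac{-1 + 1}{1} - 3}\right) = i \sqrt{310} \left(- \frac{25}{1 \cdot 0 - 3}\right) = i \sqrt{310} \left(- \frac{25}{0 - 3}\right) = i \sqrt{310} \left(- \frac{25}{-3}\right) = i \sqrt{310} \left(\left(-25\right) \left(- \frac{1}{3}\right)\right) = i \sqrt{310} \cdot \frac{25}{3} = \frac{25 i \sqrt{310}}{3}$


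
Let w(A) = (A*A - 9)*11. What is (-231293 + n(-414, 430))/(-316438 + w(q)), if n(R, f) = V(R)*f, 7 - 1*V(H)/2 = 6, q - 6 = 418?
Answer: -230433/1660999 ≈ -0.13873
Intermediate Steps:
q = 424 (q = 6 + 418 = 424)
V(H) = 2 (V(H) = 14 - 2*6 = 14 - 12 = 2)
n(R, f) = 2*f
w(A) = -99 + 11*A² (w(A) = (A² - 9)*11 = (-9 + A²)*11 = -99 + 11*A²)
(-231293 + n(-414, 430))/(-316438 + w(q)) = (-231293 + 2*430)/(-316438 + (-99 + 11*424²)) = (-231293 + 860)/(-316438 + (-99 + 11*179776)) = -230433/(-316438 + (-99 + 1977536)) = -230433/(-316438 + 1977437) = -230433/1660999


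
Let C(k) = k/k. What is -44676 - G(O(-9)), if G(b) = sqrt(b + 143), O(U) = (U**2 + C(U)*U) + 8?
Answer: -44676 - sqrt(223) ≈ -44691.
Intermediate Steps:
C(k) = 1
O(U) = 8 + U + U**2 (O(U) = (U**2 + 1*U) + 8 = (U**2 + U) + 8 = (U + U**2) + 8 = 8 + U + U**2)
G(b) = sqrt(143 + b)
-44676 - G(O(-9)) = -44676 - sqrt(143 + (8 - 9 + (-9)**2)) = -44676 - sqrt(143 + (8 - 9 + 81)) = -44676 - sqrt(143 + 80) = -44676 - sqrt(223)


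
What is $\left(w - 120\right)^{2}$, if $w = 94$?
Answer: $676$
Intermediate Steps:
$\left(w - 120\right)^{2} = \left(94 - 120\right)^{2} = \left(-26\right)^{2} = 676$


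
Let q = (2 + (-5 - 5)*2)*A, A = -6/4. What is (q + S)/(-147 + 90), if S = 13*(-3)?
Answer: 4/19 ≈ 0.21053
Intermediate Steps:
A = -3/2 (A = -6*¼ = -3/2 ≈ -1.5000)
S = -39
q = 27 (q = (2 + (-5 - 5)*2)*(-3/2) = (2 - 10*2)*(-3/2) = (2 - 20)*(-3/2) = -18*(-3/2) = 27)
(q + S)/(-147 + 90) = (27 - 39)/(-147 + 90) = -12/(-57) = -12*(-1/57) = 4/19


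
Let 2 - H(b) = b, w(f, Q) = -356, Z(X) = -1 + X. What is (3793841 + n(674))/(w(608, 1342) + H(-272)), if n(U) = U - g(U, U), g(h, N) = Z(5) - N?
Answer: -3795185/82 ≈ -46283.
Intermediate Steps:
H(b) = 2 - b
g(h, N) = 4 - N (g(h, N) = (-1 + 5) - N = 4 - N)
n(U) = -4 + 2*U (n(U) = U - (4 - U) = U + (-4 + U) = -4 + 2*U)
(3793841 + n(674))/(w(608, 1342) + H(-272)) = (3793841 + (-4 + 2*674))/(-356 + (2 - 1*(-272))) = (3793841 + (-4 + 1348))/(-356 + (2 + 272)) = (3793841 + 1344)/(-356 + 274) = 3795185/(-82) = 3795185*(-1/82) = -3795185/82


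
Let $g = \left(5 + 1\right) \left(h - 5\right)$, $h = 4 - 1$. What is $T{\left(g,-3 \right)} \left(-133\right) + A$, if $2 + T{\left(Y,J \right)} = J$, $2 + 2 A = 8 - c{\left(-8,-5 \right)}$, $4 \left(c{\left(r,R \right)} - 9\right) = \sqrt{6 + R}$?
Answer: $\frac{5307}{8} \approx 663.38$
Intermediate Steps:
$c{\left(r,R \right)} = 9 + \frac{\sqrt{6 + R}}{4}$
$h = 3$ ($h = 4 - 1 = 3$)
$A = - \frac{13}{8}$ ($A = -1 + \frac{8 - \left(9 + \frac{\sqrt{6 - 5}}{4}\right)}{2} = -1 + \frac{8 - \left(9 + \frac{\sqrt{1}}{4}\right)}{2} = -1 + \frac{8 - \left(9 + \frac{1}{4} \cdot 1\right)}{2} = -1 + \frac{8 - \left(9 + \frac{1}{4}\right)}{2} = -1 + \frac{8 - \frac{37}{4}}{2} = -1 + \frac{1}{2} \left(- \frac{5}{4}\right) = -1 - \frac{5}{8} = - \frac{13}{8} \approx -1.625$)
$g = -12$ ($g = \left(5 + 1\right) \left(3 - 5\right) = 6 \left(-2\right) = -12$)
$T{\left(Y,J \right)} = -2 + J$
$T{\left(g,-3 \right)} \left(-133\right) + A = \left(-2 - 3\right) \left(-133\right) - \frac{13}{8} = \left(-5\right) \left(-133\right) - \frac{13}{8} = 665 - \frac{13}{8} = \frac{5307}{8}$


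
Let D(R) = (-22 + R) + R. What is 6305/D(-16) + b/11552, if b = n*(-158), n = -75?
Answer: -18048865/155952 ≈ -115.73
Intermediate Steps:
b = 11850 (b = -75*(-158) = 11850)
D(R) = -22 + 2*R
6305/D(-16) + b/11552 = 6305/(-22 + 2*(-16)) + 11850/11552 = 6305/(-22 - 32) + 11850*(1/11552) = 6305/(-54) + 5925/5776 = 6305*(-1/54) + 5925/5776 = -6305/54 + 5925/5776 = -18048865/155952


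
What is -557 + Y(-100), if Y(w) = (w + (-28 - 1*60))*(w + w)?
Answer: 37043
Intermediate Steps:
Y(w) = 2*w*(-88 + w) (Y(w) = (w + (-28 - 60))*(2*w) = (w - 88)*(2*w) = (-88 + w)*(2*w) = 2*w*(-88 + w))
-557 + Y(-100) = -557 + 2*(-100)*(-88 - 100) = -557 + 2*(-100)*(-188) = -557 + 37600 = 37043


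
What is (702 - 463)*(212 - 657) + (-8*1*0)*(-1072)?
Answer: -106355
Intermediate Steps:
(702 - 463)*(212 - 657) + (-8*1*0)*(-1072) = 239*(-445) - 8*0*(-1072) = -106355 + 0*(-1072) = -106355 + 0 = -106355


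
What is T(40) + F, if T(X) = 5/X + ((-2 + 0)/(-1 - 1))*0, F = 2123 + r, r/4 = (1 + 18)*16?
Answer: 26713/8 ≈ 3339.1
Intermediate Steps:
r = 1216 (r = 4*((1 + 18)*16) = 4*(19*16) = 4*304 = 1216)
F = 3339 (F = 2123 + 1216 = 3339)
T(X) = 5/X (T(X) = 5/X - 2/(-2)*0 = 5/X - 2*(-1/2)*0 = 5/X + 1*0 = 5/X + 0 = 5/X)
T(40) + F = 5/40 + 3339 = 5*(1/40) + 3339 = 1/8 + 3339 = 26713/8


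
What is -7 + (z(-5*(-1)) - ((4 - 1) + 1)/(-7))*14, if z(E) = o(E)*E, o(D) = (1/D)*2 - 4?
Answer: -251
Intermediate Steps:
o(D) = -4 + 2/D (o(D) = 2/D - 4 = -4 + 2/D)
z(E) = E*(-4 + 2/E) (z(E) = (-4 + 2/E)*E = E*(-4 + 2/E))
-7 + (z(-5*(-1)) - ((4 - 1) + 1)/(-7))*14 = -7 + ((2 - (-20)*(-1)) - ((4 - 1) + 1)/(-7))*14 = -7 + ((2 - 4*5) - (3 + 1)*(-1)/7)*14 = -7 + ((2 - 20) - 4*(-1)/7)*14 = -7 + (-18 - 1*(-4/7))*14 = -7 + (-18 + 4/7)*14 = -7 - 122/7*14 = -7 - 244 = -251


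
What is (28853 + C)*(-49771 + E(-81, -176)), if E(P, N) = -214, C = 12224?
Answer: -2053233845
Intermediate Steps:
(28853 + C)*(-49771 + E(-81, -176)) = (28853 + 12224)*(-49771 - 214) = 41077*(-49985) = -2053233845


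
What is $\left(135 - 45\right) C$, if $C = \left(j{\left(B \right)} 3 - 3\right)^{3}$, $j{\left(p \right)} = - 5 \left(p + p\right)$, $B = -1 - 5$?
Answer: $499070970$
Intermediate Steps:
$B = -6$
$j{\left(p \right)} = - 10 p$ ($j{\left(p \right)} = - 5 \cdot 2 p = - 10 p$)
$C = 5545233$ ($C = \left(\left(-10\right) \left(-6\right) 3 - 3\right)^{3} = \left(60 \cdot 3 - 3\right)^{3} = \left(180 - 3\right)^{3} = 177^{3} = 5545233$)
$\left(135 - 45\right) C = \left(135 - 45\right) 5545233 = 90 \cdot 5545233 = 499070970$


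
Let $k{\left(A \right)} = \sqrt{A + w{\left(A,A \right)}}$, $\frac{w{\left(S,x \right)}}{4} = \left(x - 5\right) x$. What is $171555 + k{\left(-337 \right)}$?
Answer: $171555 + \sqrt{460679} \approx 1.7223 \cdot 10^{5}$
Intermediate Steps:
$w{\left(S,x \right)} = 4 x \left(-5 + x\right)$ ($w{\left(S,x \right)} = 4 \left(x - 5\right) x = 4 \left(-5 + x\right) x = 4 x \left(-5 + x\right)$)
$k{\left(A \right)} = \sqrt{A + 4 A \left(-5 + A\right)}$
$171555 + k{\left(-337 \right)} = 171555 + \sqrt{- 337 \left(-19 + 4 \left(-337\right)\right)} = 171555 + \sqrt{- 337 \left(-19 - 1348\right)} = 171555 + \sqrt{\left(-337\right) \left(-1367\right)} = 171555 + \sqrt{460679}$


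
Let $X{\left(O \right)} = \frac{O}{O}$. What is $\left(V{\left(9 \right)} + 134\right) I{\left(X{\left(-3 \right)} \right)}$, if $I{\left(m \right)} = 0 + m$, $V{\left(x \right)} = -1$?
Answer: $133$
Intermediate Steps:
$X{\left(O \right)} = 1$
$I{\left(m \right)} = m$
$\left(V{\left(9 \right)} + 134\right) I{\left(X{\left(-3 \right)} \right)} = \left(-1 + 134\right) 1 = 133 \cdot 1 = 133$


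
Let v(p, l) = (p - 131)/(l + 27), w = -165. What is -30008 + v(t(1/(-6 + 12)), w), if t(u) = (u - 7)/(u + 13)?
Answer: -163568413/5451 ≈ -30007.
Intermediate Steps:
t(u) = (-7 + u)/(13 + u)
v(p, l) = (-131 + p)/(27 + l)
-30008 + v(t(1/(-6 + 12)), w) = -30008 + (-131 + (-7 + 1/(-6 + 12))/(13 + 1/(-6 + 12)))/(27 - 165) = -30008 + (-131 + (-7 + 1/6)/(13 + 1/6))/(-138) = -30008 - (-131 + (-7 + ⅙)/(13 + ⅙))/138 = -30008 - (-131 - 41/6/(79/6))/138 = -30008 - (-131 + (6/79)*(-41/6))/138 = -30008 - (-131 - 41/79)/138 = -30008 - 1/138*(-10390/79) = -30008 + 5195/5451 = -163568413/5451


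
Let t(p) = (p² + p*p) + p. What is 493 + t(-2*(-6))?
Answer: 793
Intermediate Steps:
t(p) = p + 2*p² (t(p) = (p² + p²) + p = 2*p² + p = p + 2*p²)
493 + t(-2*(-6)) = 493 + (-2*(-6))*(1 + 2*(-2*(-6))) = 493 + 12*(1 + 2*12) = 493 + 12*(1 + 24) = 493 + 12*25 = 493 + 300 = 793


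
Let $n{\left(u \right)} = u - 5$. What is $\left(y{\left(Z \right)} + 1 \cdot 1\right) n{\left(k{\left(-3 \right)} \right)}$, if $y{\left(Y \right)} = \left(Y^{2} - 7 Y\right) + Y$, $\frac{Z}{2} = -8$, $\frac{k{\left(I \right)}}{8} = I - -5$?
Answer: $3883$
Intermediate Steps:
$k{\left(I \right)} = 40 + 8 I$ ($k{\left(I \right)} = 8 \left(I - -5\right) = 8 \left(I + 5\right) = 8 \left(5 + I\right) = 40 + 8 I$)
$Z = -16$ ($Z = 2 \left(-8\right) = -16$)
$y{\left(Y \right)} = Y^{2} - 6 Y$
$n{\left(u \right)} = -5 + u$
$\left(y{\left(Z \right)} + 1 \cdot 1\right) n{\left(k{\left(-3 \right)} \right)} = \left(- 16 \left(-6 - 16\right) + 1 \cdot 1\right) \left(-5 + \left(40 + 8 \left(-3\right)\right)\right) = \left(\left(-16\right) \left(-22\right) + 1\right) \left(-5 + \left(40 - 24\right)\right) = \left(352 + 1\right) \left(-5 + 16\right) = 353 \cdot 11 = 3883$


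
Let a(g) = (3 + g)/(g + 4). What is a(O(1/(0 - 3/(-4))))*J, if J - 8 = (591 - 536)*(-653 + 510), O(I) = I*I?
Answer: -337851/52 ≈ -6497.1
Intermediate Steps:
O(I) = I²
a(g) = (3 + g)/(4 + g)
J = -7857 (J = 8 + (591 - 536)*(-653 + 510) = 8 + 55*(-143) = 8 - 7865 = -7857)
a(O(1/(0 - 3/(-4))))*J = ((3 + (1/(0 - 3/(-4)))²)/(4 + (1/(0 - 3/(-4)))²))*(-7857) = ((3 + (1/(0 - 3*(-¼)))²)/(4 + (1/(0 - 3*(-¼)))²))*(-7857) = ((3 + (1/(0 + ¾))²)/(4 + (1/(0 + ¾))²))*(-7857) = ((3 + (1/(¾))²)/(4 + (1/(¾))²))*(-7857) = ((3 + (4/3)²)/(4 + (4/3)²))*(-7857) = ((3 + 16/9)/(4 + 16/9))*(-7857) = ((43/9)/(52/9))*(-7857) = ((9/52)*(43/9))*(-7857) = (43/52)*(-7857) = -337851/52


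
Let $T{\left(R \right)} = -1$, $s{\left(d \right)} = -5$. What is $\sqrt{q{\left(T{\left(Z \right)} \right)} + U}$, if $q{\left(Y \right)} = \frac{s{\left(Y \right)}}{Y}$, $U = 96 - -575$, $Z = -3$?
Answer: $26$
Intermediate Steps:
$U = 671$ ($U = 96 + 575 = 671$)
$q{\left(Y \right)} = - \frac{5}{Y}$
$\sqrt{q{\left(T{\left(Z \right)} \right)} + U} = \sqrt{- \frac{5}{-1} + 671} = \sqrt{\left(-5\right) \left(-1\right) + 671} = \sqrt{5 + 671} = \sqrt{676} = 26$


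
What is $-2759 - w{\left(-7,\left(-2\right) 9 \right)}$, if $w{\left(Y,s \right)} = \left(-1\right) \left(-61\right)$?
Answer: $-2820$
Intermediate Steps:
$w{\left(Y,s \right)} = 61$
$-2759 - w{\left(-7,\left(-2\right) 9 \right)} = -2759 - 61 = -2820$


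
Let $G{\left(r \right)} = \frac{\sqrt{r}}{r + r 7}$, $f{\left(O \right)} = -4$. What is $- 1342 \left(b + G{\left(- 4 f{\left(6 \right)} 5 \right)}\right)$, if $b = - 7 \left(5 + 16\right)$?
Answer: $197274 - \frac{671 \sqrt{5}}{80} \approx 1.9726 \cdot 10^{5}$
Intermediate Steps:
$b = -147$ ($b = \left(-7\right) 21 = -147$)
$G{\left(r \right)} = \frac{1}{8 \sqrt{r}}$ ($G{\left(r \right)} = \frac{\sqrt{r}}{r + 7 r} = \frac{\sqrt{r}}{8 r} = \frac{1}{8 r} \sqrt{r} = \frac{1}{8 \sqrt{r}}$)
$- 1342 \left(b + G{\left(- 4 f{\left(6 \right)} 5 \right)}\right) = - 1342 \left(-147 + \frac{1}{8 \cdot 4 \sqrt{5}}\right) = - 1342 \left(-147 + \frac{\frac{1}{20} \sqrt{5}}{8}\right) = - 1342 \left(-147 + \frac{\sqrt{5}}{160}\right) = 197274 - \frac{671 \sqrt{5}}{80}$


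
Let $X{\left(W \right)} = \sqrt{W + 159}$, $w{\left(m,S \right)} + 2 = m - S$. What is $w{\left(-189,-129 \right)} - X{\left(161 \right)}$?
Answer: $-62 - 8 \sqrt{5} \approx -79.889$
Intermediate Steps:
$w{\left(m,S \right)} = -2 + m - S$ ($w{\left(m,S \right)} = -2 - \left(S - m\right) = -2 + m - S$)
$X{\left(W \right)} = \sqrt{159 + W}$
$w{\left(-189,-129 \right)} - X{\left(161 \right)} = \left(-2 - 189 - -129\right) - \sqrt{159 + 161} = \left(-2 - 189 + 129\right) - \sqrt{320} = -62 - 8 \sqrt{5}$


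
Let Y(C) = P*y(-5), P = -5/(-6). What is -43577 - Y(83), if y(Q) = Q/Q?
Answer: -261467/6 ≈ -43578.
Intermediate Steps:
y(Q) = 1
P = ⅚ (P = -5*(-⅙) = ⅚ ≈ 0.83333)
Y(C) = ⅚ (Y(C) = (⅚)*1 = ⅚)
-43577 - Y(83) = -43577 - 1*⅚ = -43577 - ⅚ = -261467/6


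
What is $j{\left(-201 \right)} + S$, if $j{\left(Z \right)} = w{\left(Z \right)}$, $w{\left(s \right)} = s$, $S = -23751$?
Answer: $-23952$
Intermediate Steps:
$j{\left(Z \right)} = Z$
$j{\left(-201 \right)} + S = -201 - 23751 = -23952$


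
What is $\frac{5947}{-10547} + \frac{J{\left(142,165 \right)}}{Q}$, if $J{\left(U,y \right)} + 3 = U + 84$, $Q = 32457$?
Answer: $- \frac{190669798}{342323979} \approx -0.55699$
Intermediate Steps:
$J{\left(U,y \right)} = 81 + U$ ($J{\left(U,y \right)} = -3 + \left(U + 84\right) = -3 + \left(84 + U\right) = 81 + U$)
$\frac{5947}{-10547} + \frac{J{\left(142,165 \right)}}{Q} = \frac{5947}{-10547} + \frac{81 + 142}{32457} = 5947 \left(- \frac{1}{10547}\right) + 223 \cdot \frac{1}{32457} = - \frac{5947}{10547} + \frac{223}{32457} = - \frac{190669798}{342323979}$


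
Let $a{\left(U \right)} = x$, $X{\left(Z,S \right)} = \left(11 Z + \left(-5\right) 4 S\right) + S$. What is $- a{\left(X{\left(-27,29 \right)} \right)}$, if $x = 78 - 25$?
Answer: $-53$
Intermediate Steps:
$x = 53$ ($x = 78 - 25 = 53$)
$X{\left(Z,S \right)} = - 19 S + 11 Z$ ($X{\left(Z,S \right)} = \left(11 Z - 20 S\right) + S = \left(- 20 S + 11 Z\right) + S = - 19 S + 11 Z$)
$a{\left(U \right)} = 53$
$- a{\left(X{\left(-27,29 \right)} \right)} = \left(-1\right) 53 = -53$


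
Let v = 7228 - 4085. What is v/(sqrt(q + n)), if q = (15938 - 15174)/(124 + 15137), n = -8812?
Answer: -3143*I*sqrt(32066977857)/16809896 ≈ -33.482*I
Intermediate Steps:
q = 764/15261 ≈ 0.050062
v = 3143
v/(sqrt(q + n)) = 3143/(sqrt(764/15261 - 8812)) = 3143/(sqrt(-134479168/15261)) = 3143/((8*I*sqrt(32066977857)/15261)) = 3143*(-I*sqrt(32066977857)/16809896) = -3143*I*sqrt(32066977857)/16809896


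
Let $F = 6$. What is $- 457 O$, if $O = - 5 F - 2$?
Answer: $14624$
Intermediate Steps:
$O = -32$ ($O = \left(-5\right) 6 - 2 = -30 - 2 = -32$)
$- 457 O = \left(-457\right) \left(-32\right) = 14624$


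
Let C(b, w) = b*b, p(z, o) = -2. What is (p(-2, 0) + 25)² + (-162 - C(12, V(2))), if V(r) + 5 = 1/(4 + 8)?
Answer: 223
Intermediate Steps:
V(r) = -59/12 (V(r) = -5 + 1/(4 + 8) = -5 + 1/12 = -59/12)
C(b, w) = b²
(p(-2, 0) + 25)² + (-162 - C(12, V(2))) = (-2 + 25)² + (-162 - 1*12²) = 23² + (-162 - 1*144) = 529 + (-162 - 144) = 529 - 306 = 223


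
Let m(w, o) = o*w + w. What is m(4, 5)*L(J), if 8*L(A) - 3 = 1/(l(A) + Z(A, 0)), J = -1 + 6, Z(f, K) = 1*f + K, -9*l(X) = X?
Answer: 387/40 ≈ 9.6750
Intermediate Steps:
l(X) = -X/9
Z(f, K) = K + f (Z(f, K) = f + K = K + f)
J = 5
m(w, o) = w + o*w
L(A) = 3/8 + 9/(64*A) (L(A) = 3/8 + 1/(8*(-A/9 + (0 + A))) = 3/8 + 1/(8*(-A/9 + A)) = 3/8 + 1/(8*((8*A/9))) = 3/8 + (9/(8*A))/8 = 3/8 + 9/(64*A))
m(4, 5)*L(J) = (4*(1 + 5))*((3/64)*(3 + 8*5)/5) = (4*6)*((3/64)*(1/5)*(3 + 40)) = 24*((3/64)*(1/5)*43) = 24*(129/320) = 387/40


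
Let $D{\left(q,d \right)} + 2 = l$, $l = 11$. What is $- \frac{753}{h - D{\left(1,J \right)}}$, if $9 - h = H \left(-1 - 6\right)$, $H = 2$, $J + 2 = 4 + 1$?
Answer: $- \frac{753}{14} \approx -53.786$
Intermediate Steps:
$J = 3$ ($J = -2 + \left(4 + 1\right) = -2 + 5 = 3$)
$D{\left(q,d \right)} = 9$ ($D{\left(q,d \right)} = -2 + 11 = 9$)
$h = 23$ ($h = 9 - 2 \left(-1 - 6\right) = 9 - 2 \left(-7\right) = 9 - -14 = 9 + 14 = 23$)
$- \frac{753}{h - D{\left(1,J \right)}} = - \frac{753}{23 - 9} = - \frac{753}{14}$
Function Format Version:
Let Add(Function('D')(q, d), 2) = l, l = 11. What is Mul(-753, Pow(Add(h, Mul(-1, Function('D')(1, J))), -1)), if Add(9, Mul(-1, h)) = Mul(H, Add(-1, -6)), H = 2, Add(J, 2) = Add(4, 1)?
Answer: Rational(-753, 14) ≈ -53.786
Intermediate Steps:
J = 3 (J = Add(-2, Add(4, 1)) = Add(-2, 5) = 3)
Function('D')(q, d) = 9 (Function('D')(q, d) = Add(-2, 11) = 9)
h = 23 (h = Add(9, Mul(-1, Mul(2, Add(-1, -6)))) = Add(9, Mul(-1, Mul(2, -7))) = Add(9, Mul(-1, -14)) = Add(9, 14) = 23)
Mul(-753, Pow(Add(h, Mul(-1, Function('D')(1, J))), -1)) = Mul(-753, Pow(Add(23, Mul(-1, 9)), -1)) = Mul(-753, Pow(Add(23, -9), -1)) = Mul(-753, Pow(14, -1)) = Mul(-753, Rational(1, 14)) = Rational(-753, 14)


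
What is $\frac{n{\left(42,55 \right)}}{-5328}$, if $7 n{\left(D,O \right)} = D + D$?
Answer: $- \frac{1}{444} \approx -0.0022523$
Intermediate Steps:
$n{\left(D,O \right)} = \frac{2 D}{7}$ ($n{\left(D,O \right)} = \frac{D + D}{7} = \frac{2 D}{7}$)
$\frac{n{\left(42,55 \right)}}{-5328} = \frac{\frac{2}{7} \cdot 42}{-5328} = 12 \left(- \frac{1}{5328}\right) = - \frac{1}{444}$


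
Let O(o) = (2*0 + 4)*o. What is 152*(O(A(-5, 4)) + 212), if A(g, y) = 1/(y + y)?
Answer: 32300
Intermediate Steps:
A(g, y) = 1/(2*y)
O(o) = 4*o (O(o) = (0 + 4)*o = 4*o)
152*(O(A(-5, 4)) + 212) = 152*(4*((½)/4) + 212) = 152*(4*((½)*(¼)) + 212) = 152*(4*(⅛) + 212) = 152*(½ + 212) = 152*(425/2) = 32300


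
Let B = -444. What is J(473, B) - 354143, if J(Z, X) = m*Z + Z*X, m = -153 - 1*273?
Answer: -765653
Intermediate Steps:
m = -426 (m = -153 - 273 = -426)
J(Z, X) = -426*Z + X*Z (J(Z, X) = -426*Z + Z*X = -426*Z + X*Z)
J(473, B) - 354143 = 473*(-426 - 444) - 354143 = 473*(-870) - 354143 = -411510 - 354143 = -765653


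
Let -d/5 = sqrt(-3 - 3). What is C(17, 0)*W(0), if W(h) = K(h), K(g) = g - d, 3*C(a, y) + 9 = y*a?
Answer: -15*I*sqrt(6) ≈ -36.742*I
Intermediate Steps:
d = -5*I*sqrt(6) (d = -5*sqrt(-3 - 3) = -5*I*sqrt(6) ≈ -12.247*I)
C(a, y) = -3 + a*y/3 (C(a, y) = -3 + (y*a)/3 = -3 + (a*y)/3 = -3 + a*y/3)
K(g) = g + 5*I*sqrt(6) (K(g) = g - (-5)*I*sqrt(6) = g + 5*I*sqrt(6))
W(h) = h + 5*I*sqrt(6)
C(17, 0)*W(0) = (-3 + (1/3)*17*0)*(0 + 5*I*sqrt(6)) = (-3 + 0)*(5*I*sqrt(6)) = -15*I*sqrt(6)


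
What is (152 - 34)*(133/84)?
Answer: 1121/6 ≈ 186.83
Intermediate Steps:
(152 - 34)*(133/84) = 118*(133*(1/84)) = 118*(19/12) = 1121/6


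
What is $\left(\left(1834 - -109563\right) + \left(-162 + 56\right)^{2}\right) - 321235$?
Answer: $-198602$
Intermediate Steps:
$\left(\left(1834 - -109563\right) + \left(-162 + 56\right)^{2}\right) - 321235 = \left(\left(1834 + 109563\right) + \left(-106\right)^{2}\right) - 321235 = \left(111397 + 11236\right) - 321235 = 122633 - 321235 = -198602$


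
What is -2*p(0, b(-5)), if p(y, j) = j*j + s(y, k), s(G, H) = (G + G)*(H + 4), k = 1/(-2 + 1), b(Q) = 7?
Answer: -98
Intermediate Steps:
k = -1 (k = 1/(-1) = -1)
s(G, H) = 2*G*(4 + H) (s(G, H) = (2*G)*(4 + H) = 2*G*(4 + H))
p(y, j) = j**2 + 6*y (p(y, j) = j*j + 2*y*(4 - 1) = j**2 + 2*y*3 = j**2 + 6*y)
-2*p(0, b(-5)) = -2*(7**2 + 6*0) = -2*(49 + 0) = -2*49 = -98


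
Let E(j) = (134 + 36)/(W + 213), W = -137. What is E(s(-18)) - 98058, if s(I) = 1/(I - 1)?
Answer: -3726119/38 ≈ -98056.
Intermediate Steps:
s(I) = 1/(-1 + I)
E(j) = 85/38 (E(j) = (134 + 36)/(-137 + 213) = 170/76 = 170*(1/76) = 85/38)
E(s(-18)) - 98058 = 85/38 - 98058 = -3726119/38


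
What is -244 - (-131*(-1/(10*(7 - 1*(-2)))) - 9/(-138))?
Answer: -254114/1035 ≈ -245.52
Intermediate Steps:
-244 - (-131*(-1/(10*(7 - 1*(-2)))) - 9/(-138)) = -244 - (-131*(-1/(10*(7 + 2))) - 9*(-1/138)) = -244 - (-131/(9*(-10)) + 3/46) = -244 - (-131/(-90) + 3/46) = -244 - (-131*(-1/90) + 3/46) = -244 - (131/90 + 3/46) = -244 - 1*1574/1035 = -244 - 1574/1035 = -254114/1035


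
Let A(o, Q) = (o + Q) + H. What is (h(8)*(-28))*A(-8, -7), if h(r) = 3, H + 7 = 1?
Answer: 1764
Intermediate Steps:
H = -6 (H = -7 + 1 = -6)
A(o, Q) = -6 + Q + o (A(o, Q) = (o + Q) - 6 = (Q + o) - 6 = -6 + Q + o)
(h(8)*(-28))*A(-8, -7) = (3*(-28))*(-6 - 7 - 8) = -84*(-21) = 1764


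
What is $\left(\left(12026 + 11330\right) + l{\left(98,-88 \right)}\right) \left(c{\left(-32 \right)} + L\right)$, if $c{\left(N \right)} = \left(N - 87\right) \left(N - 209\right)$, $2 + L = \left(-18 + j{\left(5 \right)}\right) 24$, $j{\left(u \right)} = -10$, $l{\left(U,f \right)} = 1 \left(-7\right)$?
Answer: $653888745$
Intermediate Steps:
$l{\left(U,f \right)} = -7$
$L = -674$ ($L = -2 + \left(-18 - 10\right) 24 = -2 - 672 = -674$)
$c{\left(N \right)} = \left(-209 + N\right) \left(-87 + N\right)$ ($c{\left(N \right)} = \left(-87 + N\right) \left(-209 + N\right) = \left(-209 + N\right) \left(-87 + N\right)$)
$\left(\left(12026 + 11330\right) + l{\left(98,-88 \right)}\right) \left(c{\left(-32 \right)} + L\right) = \left(\left(12026 + 11330\right) - 7\right) \left(\left(18183 + \left(-32\right)^{2} - -9472\right) - 674\right) = \left(23356 - 7\right) \left(\left(18183 + 1024 + 9472\right) - 674\right) = 23349 \left(28679 - 674\right) = 23349 \cdot 28005 = 653888745$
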